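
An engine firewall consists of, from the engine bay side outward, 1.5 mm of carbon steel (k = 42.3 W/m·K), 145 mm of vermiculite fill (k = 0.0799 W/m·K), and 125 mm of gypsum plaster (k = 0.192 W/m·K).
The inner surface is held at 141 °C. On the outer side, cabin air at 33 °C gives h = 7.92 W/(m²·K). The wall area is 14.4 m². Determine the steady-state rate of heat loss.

Series thermal resistances:
R_carbon steel = L/(kA) = 0.0015/(42.3×14.4) = 2.463×10^-6 K/W
R_vermiculite fill = L/(kA) = 0.145/(0.0799×14.4) = 0.126 K/W
R_gypsum plaster = L/(kA) = 0.125/(0.192×14.4) = 0.04521 K/W
R_outer film = 1/(h_o·A) = 1/(7.92×14.4) = 0.008768 K/W
R_total = 0.18 K/W
Q = ΔT / R_total = 108 / 0.18

Q ≈ 600 W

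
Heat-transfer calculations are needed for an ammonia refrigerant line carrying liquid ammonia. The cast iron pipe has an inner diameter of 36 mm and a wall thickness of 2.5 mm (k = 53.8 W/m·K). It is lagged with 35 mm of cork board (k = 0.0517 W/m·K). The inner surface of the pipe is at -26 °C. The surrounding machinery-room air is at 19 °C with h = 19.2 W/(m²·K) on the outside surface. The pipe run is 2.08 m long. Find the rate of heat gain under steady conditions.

Q ≈ 29.1 W

For a radial system each layer contributes R = ln(r_out/r_in)/(2πkL); films add R = 1/(hA).
R_cast iron pipe wall = ln(20.5/18)/(2π×53.8×2.08) = 1.85×10^-4 K/W
R_cork board = ln(55.5/20.5)/(2π×0.0517×2.08) = 1.474 K/W
R_outer film = 1/(h_o·2πr_oL) = 1/(19.2×2π×0.0555×2.08) = 0.07181 K/W
R_total = 1.546 K/W
Q = ΔT/R_total = 45/1.546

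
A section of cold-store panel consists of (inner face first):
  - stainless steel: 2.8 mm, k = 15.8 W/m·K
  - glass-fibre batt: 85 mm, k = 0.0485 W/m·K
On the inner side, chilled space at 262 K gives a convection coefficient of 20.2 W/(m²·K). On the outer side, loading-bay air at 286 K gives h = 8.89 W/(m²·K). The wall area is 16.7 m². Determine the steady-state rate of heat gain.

Q ≈ 209 W

Thermal resistances in series:
R_inner film = 1/(h_i·A) = 1/(20.2×16.7) = 0.002964 K/W
R_stainless steel = L/(kA) = 0.0028/(15.8×16.7) = 1.061×10^-5 K/W
R_glass-fibre batt = L/(kA) = 0.085/(0.0485×16.7) = 0.1049 K/W
R_outer film = 1/(h_o·A) = 1/(8.89×16.7) = 0.006736 K/W
R_total = 0.1147 K/W
Q = ΔT / R_total = 24 / 0.1147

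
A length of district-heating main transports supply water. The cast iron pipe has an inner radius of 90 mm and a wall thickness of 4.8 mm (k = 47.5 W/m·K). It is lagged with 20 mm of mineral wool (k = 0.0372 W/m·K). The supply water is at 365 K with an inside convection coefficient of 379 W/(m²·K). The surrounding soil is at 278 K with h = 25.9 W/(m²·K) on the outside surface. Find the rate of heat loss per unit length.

Radial resistances (cylindrical: R_cond = ln(r_o/r_i)/(2πkL), R_conv = 1/(h·2πrL)):
R_inner film = 1/(h_i·2πr₁L) = 1/(379×2π×0.09×1) = 0.004666 K/W
R_cast iron pipe wall = ln(94.8/90)/(2π×47.5×1) = 1.741×10^-4 K/W
R_mineral wool = ln(114.8/94.8)/(2π×0.0372×1) = 0.819 K/W
R_outer film = 1/(h_o·2πr_oL) = 1/(25.9×2π×0.1148×1) = 0.05353 K/W
R_total = 0.8773 K/W
Q = ΔT/R_total = 87/0.8773

q′ ≈ 99.2 W/m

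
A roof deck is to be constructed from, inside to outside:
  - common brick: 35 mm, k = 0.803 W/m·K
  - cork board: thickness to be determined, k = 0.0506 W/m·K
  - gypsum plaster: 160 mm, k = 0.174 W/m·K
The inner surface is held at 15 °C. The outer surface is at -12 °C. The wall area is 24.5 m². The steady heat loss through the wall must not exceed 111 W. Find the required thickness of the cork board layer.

L ≈ 253 mm

Series thermal resistances:
R_common brick = L/(kA) = 0.035/(0.803×24.5) = 0.001779 K/W
R_gypsum plaster = L/(kA) = 0.16/(0.174×24.5) = 0.03753 K/W
Sum of the known resistances R_other = 0.03931 K/W
Required total resistance R_tot = ΔT/Q_allow = 27/111 = 0.2432 K/W
R_cork board = R_tot − R_other = 0.2039 K/W
L = R·k·A = 0.2039×0.0506×24.5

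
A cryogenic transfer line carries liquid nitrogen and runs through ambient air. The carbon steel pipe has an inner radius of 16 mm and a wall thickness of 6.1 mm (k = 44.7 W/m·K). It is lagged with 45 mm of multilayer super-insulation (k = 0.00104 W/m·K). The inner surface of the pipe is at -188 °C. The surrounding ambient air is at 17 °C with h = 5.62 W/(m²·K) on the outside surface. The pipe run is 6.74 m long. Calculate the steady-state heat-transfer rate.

Treating each annulus and film as a series resistance:
R_carbon steel pipe wall = ln(22.1/16)/(2π×44.7×6.74) = 1.706×10^-4 K/W
R_multilayer super-insulation = ln(67.1/22.1)/(2π×0.00104×6.74) = 25.22 K/W
R_outer film = 1/(h_o·2πr_oL) = 1/(5.62×2π×0.0671×6.74) = 0.06262 K/W
R_total = 25.28 K/W
Q = ΔT/R_total = 205/25.28

Q ≈ 8.11 W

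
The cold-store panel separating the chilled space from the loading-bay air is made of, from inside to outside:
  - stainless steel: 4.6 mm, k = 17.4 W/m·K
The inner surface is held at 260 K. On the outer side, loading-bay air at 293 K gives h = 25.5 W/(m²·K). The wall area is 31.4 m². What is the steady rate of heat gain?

Q ≈ 26200 W

Thermal resistances in series:
R_stainless steel = L/(kA) = 0.0046/(17.4×31.4) = 8.419×10^-6 K/W
R_outer film = 1/(h_o·A) = 1/(25.5×31.4) = 0.001249 K/W
R_total = 0.001257 K/W
Q = ΔT / R_total = 33 / 0.001257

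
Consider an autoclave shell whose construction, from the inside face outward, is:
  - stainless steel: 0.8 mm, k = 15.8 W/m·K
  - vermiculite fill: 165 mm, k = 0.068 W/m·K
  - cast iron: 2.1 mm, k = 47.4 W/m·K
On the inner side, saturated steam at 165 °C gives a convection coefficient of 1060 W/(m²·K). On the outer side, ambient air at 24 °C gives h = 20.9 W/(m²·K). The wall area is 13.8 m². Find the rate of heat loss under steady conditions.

Model the wall as resistances in series:
R_inner film = 1/(h_i·A) = 1/(1060×13.8) = 6.836×10^-5 K/W
R_stainless steel = L/(kA) = 0.0008/(15.8×13.8) = 3.669×10^-6 K/W
R_vermiculite fill = L/(kA) = 0.165/(0.068×13.8) = 0.1758 K/W
R_cast iron = L/(kA) = 0.0021/(47.4×13.8) = 3.21×10^-6 K/W
R_outer film = 1/(h_o·A) = 1/(20.9×13.8) = 0.003467 K/W
R_total = 0.1794 K/W
Q = ΔT / R_total = 141 / 0.1794

Q ≈ 786 W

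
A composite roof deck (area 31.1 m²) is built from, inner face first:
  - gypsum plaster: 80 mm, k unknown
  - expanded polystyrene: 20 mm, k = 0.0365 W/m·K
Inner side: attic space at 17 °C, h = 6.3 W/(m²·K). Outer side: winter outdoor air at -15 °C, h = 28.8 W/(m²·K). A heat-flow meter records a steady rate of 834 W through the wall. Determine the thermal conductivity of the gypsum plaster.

Treating each layer as a thermal resistance in series:
R_inner film = 1/(h_i·A) = 1/(6.3×31.1) = 0.005104 K/W
R_expanded polystyrene = L/(kA) = 0.02/(0.0365×31.1) = 0.01762 K/W
R_outer film = 1/(h_o·A) = 1/(28.8×31.1) = 0.001116 K/W
Sum of known resistances R_other = 0.02384 K/W
Total R = ΔT/Q = 32/834 = 0.03837 K/W
R_gypsum plaster = R_total − R_other = 0.01453 K/W
k = L/(R·A) = 0.08/(0.01453×31.1)

k ≈ 0.177 W/(m·K)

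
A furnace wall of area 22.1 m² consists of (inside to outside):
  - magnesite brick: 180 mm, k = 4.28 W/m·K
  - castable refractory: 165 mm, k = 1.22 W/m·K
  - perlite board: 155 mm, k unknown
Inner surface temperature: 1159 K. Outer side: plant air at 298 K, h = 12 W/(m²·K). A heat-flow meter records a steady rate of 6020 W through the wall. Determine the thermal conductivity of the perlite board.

Treating each layer as a thermal resistance in series:
R_magnesite brick = L/(kA) = 0.18/(4.28×22.1) = 0.001903 K/W
R_castable refractory = L/(kA) = 0.165/(1.22×22.1) = 0.00612 K/W
R_outer film = 1/(h_o·A) = 1/(12×22.1) = 0.003771 K/W
Sum of known resistances R_other = 0.01179 K/W
Total R = ΔT/Q = 861/6020 = 0.143 K/W
R_perlite board = R_total − R_other = 0.1312 K/W
k = L/(R·A) = 0.155/(0.1312×22.1)

k ≈ 0.0534 W/(m·K)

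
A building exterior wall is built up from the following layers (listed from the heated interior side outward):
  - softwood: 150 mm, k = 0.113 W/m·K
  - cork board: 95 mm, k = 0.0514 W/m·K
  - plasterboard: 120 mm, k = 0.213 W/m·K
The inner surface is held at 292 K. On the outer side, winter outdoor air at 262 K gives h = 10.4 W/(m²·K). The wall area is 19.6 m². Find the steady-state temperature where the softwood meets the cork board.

Thermal resistances in series:
R_softwood = L/(kA) = 0.15/(0.113×19.6) = 0.06773 K/W
R_cork board = L/(kA) = 0.095/(0.0514×19.6) = 0.0943 K/W
R_plasterboard = L/(kA) = 0.12/(0.213×19.6) = 0.02874 K/W
R_outer film = 1/(h_o·A) = 1/(10.4×19.6) = 0.004906 K/W
R_total = 0.1957 K/W;  Q = ΔT/R_total = 30/0.1957 = 153.3 W
T_interface = T_inner − Q·ΣR(inner→interface) = 292 − 153×0.06773

T ≈ 282 K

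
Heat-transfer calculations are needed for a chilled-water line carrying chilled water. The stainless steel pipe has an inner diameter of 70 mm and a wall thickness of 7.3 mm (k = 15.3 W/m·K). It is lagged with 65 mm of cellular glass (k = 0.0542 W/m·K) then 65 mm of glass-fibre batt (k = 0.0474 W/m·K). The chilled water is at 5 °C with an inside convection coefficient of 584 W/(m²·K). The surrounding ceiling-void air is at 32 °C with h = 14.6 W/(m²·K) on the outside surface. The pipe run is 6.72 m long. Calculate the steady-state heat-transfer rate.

Q ≈ 41.3 W

For a radial system each layer contributes R = ln(r_out/r_in)/(2πkL); films add R = 1/(hA).
R_inner film = 1/(h_i·2πr₁L) = 1/(584×2π×0.035×6.72) = 0.001159 K/W
R_stainless steel pipe wall = ln(42.3/35)/(2π×15.3×6.72) = 2.932×10^-4 K/W
R_cellular glass = ln(107.3/42.3)/(2π×0.0542×6.72) = 0.4067 K/W
R_glass-fibre batt = ln(172.3/107.3)/(2π×0.0474×6.72) = 0.2366 K/W
R_outer film = 1/(h_o·2πr_oL) = 1/(14.6×2π×0.1723×6.72) = 0.009415 K/W
R_total = 0.6543 K/W
Q = ΔT/R_total = 27/0.6543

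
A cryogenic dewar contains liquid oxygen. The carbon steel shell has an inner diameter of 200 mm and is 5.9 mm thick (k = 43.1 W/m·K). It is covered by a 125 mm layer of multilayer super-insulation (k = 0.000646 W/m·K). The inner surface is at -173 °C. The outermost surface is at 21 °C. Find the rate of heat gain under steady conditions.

Q ≈ 0.308 W

Radial (spherical) resistances in series:
R_carbon steel shell = (1/0.1 − 1/0.1059)/(4π×43.1) = 0.001029 K/W
R_multilayer super-insulation = (1/0.1059 − 1/0.2309)/(4π×0.000646) = 629.7 K/W
R_total = 629.7 K/W
Q = ΔT/R_total = 194/629.7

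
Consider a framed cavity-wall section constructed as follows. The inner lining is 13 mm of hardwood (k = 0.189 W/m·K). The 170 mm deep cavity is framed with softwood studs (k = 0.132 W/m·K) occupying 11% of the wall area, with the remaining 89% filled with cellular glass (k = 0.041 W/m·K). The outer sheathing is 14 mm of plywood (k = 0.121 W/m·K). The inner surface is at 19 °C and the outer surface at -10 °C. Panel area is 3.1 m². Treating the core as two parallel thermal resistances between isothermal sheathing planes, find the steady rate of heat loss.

Q ≈ 25.6 W

Sheathing layers in series; stud and cavity paths in parallel between them.
R_inner = 0.013/(0.189×3.1) = 0.02219 K/W
R_stud  = 0.17/(0.132×0.11×3.1) = 3.777 K/W
R_cav   = 0.17/(0.041×0.89×3.1) = 1.503 K/W
1/R_core = 1/R_stud + 1/R_cav → R_core = 1.075 K/W
R_outer = 0.014/(0.121×3.1) = 0.03732 K/W
R_total = 1.135 K/W
Q = ΔT/R_total = 29/1.135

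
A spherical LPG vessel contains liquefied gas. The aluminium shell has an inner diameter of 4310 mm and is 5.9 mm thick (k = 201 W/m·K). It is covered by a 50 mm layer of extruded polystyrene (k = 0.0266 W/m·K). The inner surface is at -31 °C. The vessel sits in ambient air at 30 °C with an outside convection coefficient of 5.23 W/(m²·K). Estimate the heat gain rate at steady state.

Radial (spherical) resistances in series:
R_aluminium shell = (1/2.155 − 1/2.1609)/(4π×201) = 5.016×10^-7 K/W
R_extruded polystyrene = (1/2.1609 − 1/2.2109)/(4π×0.0266) = 0.03131 K/W
R_outer film = 1/(h·4πr_o²) = 1/(5.23×4π×2.2109²) = 0.003113 K/W
R_total = 0.03442 K/W
Q = ΔT/R_total = 61/0.03442

Q ≈ 1770 W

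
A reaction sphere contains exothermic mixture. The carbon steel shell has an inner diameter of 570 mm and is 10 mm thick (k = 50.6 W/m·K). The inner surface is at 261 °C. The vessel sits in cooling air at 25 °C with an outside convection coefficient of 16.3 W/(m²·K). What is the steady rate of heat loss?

Q ≈ 4190 W

For a spherical shell R = (1/r₁ − 1/r₂)/(4πk); film R = 1/(h·4πr²). In series:
R_carbon steel shell = (1/0.285 − 1/0.295)/(4π×50.6) = 1.871×10^-4 K/W
R_outer film = 1/(h·4πr_o²) = 1/(16.3×4π×0.295²) = 0.0561 K/W
R_total = 0.05629 K/W
Q = ΔT/R_total = 236/0.05629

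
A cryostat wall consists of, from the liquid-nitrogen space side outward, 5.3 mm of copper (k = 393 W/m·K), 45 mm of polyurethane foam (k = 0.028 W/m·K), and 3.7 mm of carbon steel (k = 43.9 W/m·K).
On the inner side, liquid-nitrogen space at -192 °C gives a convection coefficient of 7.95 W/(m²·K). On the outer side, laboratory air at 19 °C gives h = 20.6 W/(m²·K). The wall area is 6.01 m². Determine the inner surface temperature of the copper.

T ≈ -177 °C

Treating each layer as a thermal resistance in series:
R_inner film = 1/(h_i·A) = 1/(7.95×6.01) = 0.02093 K/W
R_copper = L/(kA) = 0.0053/(393×6.01) = 2.244×10^-6 K/W
R_polyurethane foam = L/(kA) = 0.045/(0.028×6.01) = 0.2674 K/W
R_carbon steel = L/(kA) = 0.0037/(43.9×6.01) = 1.402×10^-5 K/W
R_outer film = 1/(h_o·A) = 1/(20.6×6.01) = 0.008077 K/W
R_total = 0.2964 K/W;  Q = ΔT/R_total = 211/0.2964 = 711.8 W
T_interface = T_inner + Q·ΣR(inner→interface) = -192 + 712×0.02093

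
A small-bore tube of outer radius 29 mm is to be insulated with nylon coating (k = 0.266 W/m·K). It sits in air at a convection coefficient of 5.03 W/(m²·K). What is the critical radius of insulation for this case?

r_cr ≈ 52.9 mm

For a cylinder r_cr = k/h = 0.266/5.03
r_cr = 52.9 mm; since the bare radius (29 mm) is below r_cr, adding a thin layer of insulation will *increase* heat loss.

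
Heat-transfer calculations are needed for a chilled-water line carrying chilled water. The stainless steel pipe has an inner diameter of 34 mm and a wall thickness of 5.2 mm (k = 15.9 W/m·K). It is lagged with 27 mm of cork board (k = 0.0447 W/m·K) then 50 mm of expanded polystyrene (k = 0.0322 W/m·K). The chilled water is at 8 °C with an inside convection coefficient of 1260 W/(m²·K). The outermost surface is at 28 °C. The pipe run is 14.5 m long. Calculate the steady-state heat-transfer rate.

Per-layer cylindrical resistances, series-summed:
R_inner film = 1/(h_i·2πr₁L) = 1/(1260×2π×0.017×14.5) = 5.124×10^-4 K/W
R_stainless steel pipe wall = ln(22.2/17)/(2π×15.9×14.5) = 1.842×10^-4 K/W
R_cork board = ln(49.2/22.2)/(2π×0.0447×14.5) = 0.1954 K/W
R_expanded polystyrene = ln(99.2/49.2)/(2π×0.0322×14.5) = 0.239 K/W
R_total = 0.4351 K/W
Q = ΔT/R_total = 20/0.4351

Q ≈ 46 W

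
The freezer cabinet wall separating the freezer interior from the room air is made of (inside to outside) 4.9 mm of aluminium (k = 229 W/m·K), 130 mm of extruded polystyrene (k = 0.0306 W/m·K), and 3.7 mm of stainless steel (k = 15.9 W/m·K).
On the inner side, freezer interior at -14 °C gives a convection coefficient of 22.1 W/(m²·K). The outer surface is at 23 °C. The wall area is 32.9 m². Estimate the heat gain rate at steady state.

Thermal resistances in series:
R_inner film = 1/(h_i·A) = 1/(22.1×32.9) = 0.001375 K/W
R_aluminium = L/(kA) = 0.0049/(229×32.9) = 6.504×10^-7 K/W
R_extruded polystyrene = L/(kA) = 0.13/(0.0306×32.9) = 0.1291 K/W
R_stainless steel = L/(kA) = 0.0037/(15.9×32.9) = 7.073×10^-6 K/W
R_total = 0.1305 K/W
Q = ΔT / R_total = 37 / 0.1305

Q ≈ 283 W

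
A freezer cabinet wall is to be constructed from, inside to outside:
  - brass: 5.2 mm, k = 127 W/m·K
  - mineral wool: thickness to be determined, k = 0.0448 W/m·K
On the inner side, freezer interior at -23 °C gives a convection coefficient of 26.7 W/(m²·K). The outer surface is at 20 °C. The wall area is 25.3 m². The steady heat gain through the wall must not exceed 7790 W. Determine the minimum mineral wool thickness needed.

L ≈ 4.58 mm

Model the wall as resistances in series:
R_inner film = 1/(h_i·A) = 1/(26.7×25.3) = 0.00148 K/W
R_brass = L/(kA) = 0.0052/(127×25.3) = 1.618×10^-6 K/W
Sum of the known resistances R_other = 0.001482 K/W
Required total resistance R_tot = ΔT/Q_allow = 43/7790 = 0.00552 K/W
R_mineral wool = R_tot − R_other = 0.004038 K/W
L = R·k·A = 0.004038×0.0448×25.3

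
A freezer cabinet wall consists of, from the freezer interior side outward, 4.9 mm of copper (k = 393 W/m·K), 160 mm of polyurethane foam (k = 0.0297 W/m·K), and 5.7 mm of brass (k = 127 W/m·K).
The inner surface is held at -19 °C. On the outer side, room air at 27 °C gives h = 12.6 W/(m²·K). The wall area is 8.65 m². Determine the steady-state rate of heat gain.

Series thermal resistances:
R_copper = L/(kA) = 0.0049/(393×8.65) = 1.441×10^-6 K/W
R_polyurethane foam = L/(kA) = 0.16/(0.0297×8.65) = 0.6228 K/W
R_brass = L/(kA) = 0.0057/(127×8.65) = 5.189×10^-6 K/W
R_outer film = 1/(h_o·A) = 1/(12.6×8.65) = 0.009175 K/W
R_total = 0.632 K/W
Q = ΔT / R_total = 46 / 0.632

Q ≈ 72.8 W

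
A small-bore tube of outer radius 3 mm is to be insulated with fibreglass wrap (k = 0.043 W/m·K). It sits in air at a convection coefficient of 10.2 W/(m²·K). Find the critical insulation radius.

For a cylinder r_cr = k/h = 0.043/10.2
r_cr = 4.22 mm; since the bare radius (3 mm) is below r_cr, adding a thin layer of insulation will *increase* heat loss.

r_cr ≈ 4.22 mm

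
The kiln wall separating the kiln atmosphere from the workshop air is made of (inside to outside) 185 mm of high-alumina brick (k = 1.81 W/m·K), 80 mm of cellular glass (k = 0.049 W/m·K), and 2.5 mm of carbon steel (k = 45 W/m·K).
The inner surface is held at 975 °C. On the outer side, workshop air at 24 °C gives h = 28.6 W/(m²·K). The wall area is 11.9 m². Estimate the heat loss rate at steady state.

Treating each layer as a thermal resistance in series:
R_high-alumina brick = L/(kA) = 0.185/(1.81×11.9) = 0.008589 K/W
R_cellular glass = L/(kA) = 0.08/(0.049×11.9) = 0.1372 K/W
R_carbon steel = L/(kA) = 0.0025/(45×11.9) = 4.669×10^-6 K/W
R_outer film = 1/(h_o·A) = 1/(28.6×11.9) = 0.002938 K/W
R_total = 0.1487 K/W
Q = ΔT / R_total = 951 / 0.1487

Q ≈ 6390 W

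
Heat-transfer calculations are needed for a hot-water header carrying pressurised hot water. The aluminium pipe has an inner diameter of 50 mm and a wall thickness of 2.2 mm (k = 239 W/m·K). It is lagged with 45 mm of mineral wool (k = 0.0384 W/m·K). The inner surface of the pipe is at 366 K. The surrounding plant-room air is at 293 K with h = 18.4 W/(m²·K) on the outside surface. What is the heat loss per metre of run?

q′ ≈ 17.5 W/m

Cylindrical conduction, so R = ln(r₂/r₁)/(2πkL) per layer, in series:
R_aluminium pipe wall = ln(27.2/25)/(2π×239×1) = 5.616×10^-5 K/W
R_mineral wool = ln(72.2/27.2)/(2π×0.0384×1) = 4.046 K/W
R_outer film = 1/(h_o·2πr_oL) = 1/(18.4×2π×0.0722×1) = 0.1198 K/W
R_total = 4.166 K/W
Q = ΔT/R_total = 73/4.166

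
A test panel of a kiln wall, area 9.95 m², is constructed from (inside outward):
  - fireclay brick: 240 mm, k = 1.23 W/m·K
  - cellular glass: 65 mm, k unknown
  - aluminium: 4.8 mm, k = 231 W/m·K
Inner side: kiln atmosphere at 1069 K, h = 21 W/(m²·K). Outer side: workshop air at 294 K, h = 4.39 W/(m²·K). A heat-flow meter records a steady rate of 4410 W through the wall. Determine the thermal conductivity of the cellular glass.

k ≈ 0.0509 W/(m·K)

Model the wall as resistances in series:
R_inner film = 1/(h_i·A) = 1/(21×9.95) = 0.004786 K/W
R_fireclay brick = L/(kA) = 0.24/(1.23×9.95) = 0.01961 K/W
R_aluminium = L/(kA) = 0.0048/(231×9.95) = 2.088×10^-6 K/W
R_outer film = 1/(h_o·A) = 1/(4.39×9.95) = 0.02289 K/W
Sum of known resistances R_other = 0.04729 K/W
Total R = ΔT/Q = 775/4410 = 0.1757 K/W
R_cellular glass = R_total − R_other = 0.1284 K/W
k = L/(R·A) = 0.065/(0.1284×9.95)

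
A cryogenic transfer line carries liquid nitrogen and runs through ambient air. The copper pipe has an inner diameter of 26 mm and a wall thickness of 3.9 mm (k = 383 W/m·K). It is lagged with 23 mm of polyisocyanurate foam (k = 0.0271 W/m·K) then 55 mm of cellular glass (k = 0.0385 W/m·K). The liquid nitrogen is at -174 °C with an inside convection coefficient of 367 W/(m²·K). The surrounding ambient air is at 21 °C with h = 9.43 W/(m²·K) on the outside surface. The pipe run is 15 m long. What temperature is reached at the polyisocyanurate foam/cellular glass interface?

Treating each annulus and film as a series resistance:
R_inner film = 1/(h_i·2πr₁L) = 1/(367×2π×0.013×15) = 0.002224 K/W
R_copper pipe wall = ln(16.9/13)/(2π×383×15) = 7.268×10^-6 K/W
R_polyisocyanurate foam = ln(39.9/16.9)/(2π×0.0271×15) = 0.3363 K/W
R_cellular glass = ln(94.9/39.9)/(2π×0.0385×15) = 0.2388 K/W
R_outer film = 1/(h_o·2πr_oL) = 1/(9.43×2π×0.0949×15) = 0.01186 K/W
R_total = 0.5892 K/W
Q = ΔT/R_total = 195/0.5892
Q = 331 W
T_interface = T_inner + Q·ΣR(inner→interface) = -174 + 331×0.3386

T ≈ -61.9 °C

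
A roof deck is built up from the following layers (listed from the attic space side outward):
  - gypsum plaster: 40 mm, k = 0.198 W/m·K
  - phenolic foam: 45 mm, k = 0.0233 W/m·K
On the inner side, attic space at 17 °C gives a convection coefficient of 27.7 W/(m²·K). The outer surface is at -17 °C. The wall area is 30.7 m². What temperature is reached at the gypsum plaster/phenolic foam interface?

T ≈ 13.3 °C

Series thermal resistances:
R_inner film = 1/(h_i·A) = 1/(27.7×30.7) = 0.001176 K/W
R_gypsum plaster = L/(kA) = 0.04/(0.198×30.7) = 0.00658 K/W
R_phenolic foam = L/(kA) = 0.045/(0.0233×30.7) = 0.06291 K/W
R_total = 0.07067 K/W;  Q = ΔT/R_total = 34/0.07067 = 481.1 W
T_interface = T_inner − Q·ΣR(inner→interface) = 17 − 481×0.007756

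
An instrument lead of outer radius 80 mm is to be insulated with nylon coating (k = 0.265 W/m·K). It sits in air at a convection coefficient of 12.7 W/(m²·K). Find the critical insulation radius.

For a cylinder r_cr = k/h = 0.265/12.7
r_cr = 20.9 mm; since the bare radius (80 mm) is above r_cr, any added insulation will reduce heat loss.

r_cr ≈ 20.9 mm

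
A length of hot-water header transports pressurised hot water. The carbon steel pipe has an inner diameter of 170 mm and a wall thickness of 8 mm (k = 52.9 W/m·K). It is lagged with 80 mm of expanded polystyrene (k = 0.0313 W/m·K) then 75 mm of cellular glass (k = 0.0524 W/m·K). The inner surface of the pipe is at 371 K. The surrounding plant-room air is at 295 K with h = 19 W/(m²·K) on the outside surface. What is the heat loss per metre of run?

q′ ≈ 17.7 W/m

For a radial system each layer contributes R = ln(r_out/r_in)/(2πkL); films add R = 1/(hA).
R_carbon steel pipe wall = ln(93/85)/(2π×52.9×1) = 2.706×10^-4 K/W
R_expanded polystyrene = ln(173/93)/(2π×0.0313×1) = 3.156 K/W
R_cellular glass = ln(248/173)/(2π×0.0524×1) = 1.094 K/W
R_outer film = 1/(h_o·2πr_oL) = 1/(19×2π×0.248×1) = 0.03378 K/W
R_total = 4.284 K/W
Q = ΔT/R_total = 76/4.284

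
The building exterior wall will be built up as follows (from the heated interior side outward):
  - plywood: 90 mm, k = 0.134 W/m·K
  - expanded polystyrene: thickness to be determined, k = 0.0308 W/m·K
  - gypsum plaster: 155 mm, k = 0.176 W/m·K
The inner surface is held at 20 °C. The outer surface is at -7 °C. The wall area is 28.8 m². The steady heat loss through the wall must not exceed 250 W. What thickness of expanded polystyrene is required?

L ≈ 48 mm

Series thermal resistances:
R_plywood = L/(kA) = 0.09/(0.134×28.8) = 0.02332 K/W
R_gypsum plaster = L/(kA) = 0.155/(0.176×28.8) = 0.03058 K/W
Sum of the known resistances R_other = 0.0539 K/W
Required total resistance R_tot = ΔT/Q_allow = 27/250 = 0.108 K/W
R_expanded polystyrene = R_tot − R_other = 0.0541 K/W
L = R·k·A = 0.0541×0.0308×28.8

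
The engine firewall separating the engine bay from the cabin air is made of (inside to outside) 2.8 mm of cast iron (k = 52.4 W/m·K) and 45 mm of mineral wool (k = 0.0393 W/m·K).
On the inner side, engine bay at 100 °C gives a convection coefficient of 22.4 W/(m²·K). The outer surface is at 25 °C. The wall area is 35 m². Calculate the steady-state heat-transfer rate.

Model the wall as resistances in series:
R_inner film = 1/(h_i·A) = 1/(22.4×35) = 0.001276 K/W
R_cast iron = L/(kA) = 0.0028/(52.4×35) = 1.527×10^-6 K/W
R_mineral wool = L/(kA) = 0.045/(0.0393×35) = 0.03272 K/W
R_total = 0.03399 K/W
Q = ΔT / R_total = 75 / 0.03399

Q ≈ 2210 W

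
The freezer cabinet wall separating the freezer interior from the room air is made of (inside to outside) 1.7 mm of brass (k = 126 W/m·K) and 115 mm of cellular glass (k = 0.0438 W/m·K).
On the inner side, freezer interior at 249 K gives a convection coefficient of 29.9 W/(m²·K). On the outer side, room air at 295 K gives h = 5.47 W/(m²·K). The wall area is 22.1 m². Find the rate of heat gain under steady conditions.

Q ≈ 358 W

Using the resistance-network approach (series):
R_inner film = 1/(h_i·A) = 1/(29.9×22.1) = 0.001513 K/W
R_brass = L/(kA) = 0.0017/(126×22.1) = 6.105×10^-7 K/W
R_cellular glass = L/(kA) = 0.115/(0.0438×22.1) = 0.1188 K/W
R_outer film = 1/(h_o·A) = 1/(5.47×22.1) = 0.008272 K/W
R_total = 0.1286 K/W
Q = ΔT / R_total = 46 / 0.1286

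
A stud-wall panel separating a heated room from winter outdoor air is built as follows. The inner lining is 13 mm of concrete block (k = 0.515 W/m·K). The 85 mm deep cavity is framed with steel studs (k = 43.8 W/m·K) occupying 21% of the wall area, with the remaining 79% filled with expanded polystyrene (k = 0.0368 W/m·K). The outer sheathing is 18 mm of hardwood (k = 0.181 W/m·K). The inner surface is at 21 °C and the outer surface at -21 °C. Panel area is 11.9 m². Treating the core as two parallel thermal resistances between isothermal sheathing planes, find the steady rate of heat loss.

Q ≈ 3730 W

Sheathing layers in series; stud and cavity paths in parallel between them.
R_inner = 0.013/(0.515×11.9) = 0.002121 K/W
R_stud  = 0.085/(43.8×0.21×11.9) = 7.766×10^-4 K/W
R_cav   = 0.085/(0.0368×0.79×11.9) = 0.2457 K/W
1/R_core = 1/R_stud + 1/R_cav → R_core = 7.741×10^-4 K/W
R_outer = 0.018/(0.181×11.9) = 0.008357 K/W
R_total = 0.01125 K/W
Q = ΔT/R_total = 42/0.01125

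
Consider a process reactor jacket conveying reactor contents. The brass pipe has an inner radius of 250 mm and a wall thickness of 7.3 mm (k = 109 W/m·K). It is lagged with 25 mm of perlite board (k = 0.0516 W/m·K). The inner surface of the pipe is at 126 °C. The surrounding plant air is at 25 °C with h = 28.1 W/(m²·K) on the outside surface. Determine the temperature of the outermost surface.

Cylindrical conduction, so R = ln(r₂/r₁)/(2πkL) per layer, in series:
R_brass pipe wall = ln(257.3/250)/(2π×109×1) = 4.203×10^-5 K/W
R_perlite board = ln(282.3/257.3)/(2π×0.0516×1) = 0.286 K/W
R_outer film = 1/(h_o·2πr_oL) = 1/(28.1×2π×0.2823×1) = 0.02006 K/W
R_total = 0.3061 K/W
Q = ΔT/R_total = 101/0.3061
Q = 330 W/m
T_interface = T_inner − Q·ΣR(inner→interface) = 126 − 330×0.2861

T ≈ 31.6 °C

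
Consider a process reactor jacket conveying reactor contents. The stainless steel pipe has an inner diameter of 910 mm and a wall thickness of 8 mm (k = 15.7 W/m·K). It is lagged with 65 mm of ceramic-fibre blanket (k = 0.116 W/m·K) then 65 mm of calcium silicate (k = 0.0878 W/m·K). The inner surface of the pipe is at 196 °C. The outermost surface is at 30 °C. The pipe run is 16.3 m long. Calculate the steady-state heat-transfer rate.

Q ≈ 6920 W

Radial resistances (cylindrical: R_cond = ln(r_o/r_i)/(2πkL), R_conv = 1/(h·2πrL)):
R_stainless steel pipe wall = ln(463/455)/(2π×15.7×16.3) = 1.084×10^-5 K/W
R_ceramic-fibre blanket = ln(528/463)/(2π×0.116×16.3) = 0.01106 K/W
R_calcium silicate = ln(593/528)/(2π×0.0878×16.3) = 0.01291 K/W
R_total = 0.02398 K/W
Q = ΔT/R_total = 166/0.02398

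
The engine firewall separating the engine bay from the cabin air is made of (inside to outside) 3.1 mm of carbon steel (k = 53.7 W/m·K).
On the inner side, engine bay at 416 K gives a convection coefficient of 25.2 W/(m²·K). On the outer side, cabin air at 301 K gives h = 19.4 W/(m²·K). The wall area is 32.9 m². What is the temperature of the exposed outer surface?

Model the wall as resistances in series:
R_inner film = 1/(h_i·A) = 1/(25.2×32.9) = 0.001206 K/W
R_carbon steel = L/(kA) = 0.0031/(53.7×32.9) = 1.755×10^-6 K/W
R_outer film = 1/(h_o·A) = 1/(19.4×32.9) = 0.001567 K/W
R_total = 0.002775 K/W;  Q = ΔT/R_total = 115/0.002775 = 41450 W
T_interface = T_inner − Q·ΣR(inner→interface) = 416 − 41400×0.001208

T ≈ 366 K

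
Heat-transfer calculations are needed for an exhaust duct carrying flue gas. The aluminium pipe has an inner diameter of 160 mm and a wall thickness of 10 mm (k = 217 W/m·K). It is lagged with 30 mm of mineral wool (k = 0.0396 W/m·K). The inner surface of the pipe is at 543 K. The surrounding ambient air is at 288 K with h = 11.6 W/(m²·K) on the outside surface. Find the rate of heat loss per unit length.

q′ ≈ 201 W/m

Treating each annulus and film as a series resistance:
R_aluminium pipe wall = ln(90/80)/(2π×217×1) = 8.639×10^-5 K/W
R_mineral wool = ln(120/90)/(2π×0.0396×1) = 1.156 K/W
R_outer film = 1/(h_o·2πr_oL) = 1/(11.6×2π×0.12×1) = 0.1143 K/W
R_total = 1.271 K/W
Q = ΔT/R_total = 255/1.271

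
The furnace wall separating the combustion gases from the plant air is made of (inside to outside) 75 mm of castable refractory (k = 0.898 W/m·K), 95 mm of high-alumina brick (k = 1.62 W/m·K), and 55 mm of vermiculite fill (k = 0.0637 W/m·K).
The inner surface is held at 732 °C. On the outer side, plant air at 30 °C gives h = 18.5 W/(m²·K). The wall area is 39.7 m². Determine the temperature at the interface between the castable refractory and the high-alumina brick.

T ≈ 677 °C

Using the resistance-network approach (series):
R_castable refractory = L/(kA) = 0.075/(0.898×39.7) = 0.002104 K/W
R_high-alumina brick = L/(kA) = 0.095/(1.62×39.7) = 0.001477 K/W
R_vermiculite fill = L/(kA) = 0.055/(0.0637×39.7) = 0.02175 K/W
R_outer film = 1/(h_o·A) = 1/(18.5×39.7) = 0.001362 K/W
R_total = 0.02669 K/W;  Q = ΔT/R_total = 702/0.02669 = 26300 W
T_interface = T_inner − Q·ΣR(inner→interface) = 732 − 26300×0.002104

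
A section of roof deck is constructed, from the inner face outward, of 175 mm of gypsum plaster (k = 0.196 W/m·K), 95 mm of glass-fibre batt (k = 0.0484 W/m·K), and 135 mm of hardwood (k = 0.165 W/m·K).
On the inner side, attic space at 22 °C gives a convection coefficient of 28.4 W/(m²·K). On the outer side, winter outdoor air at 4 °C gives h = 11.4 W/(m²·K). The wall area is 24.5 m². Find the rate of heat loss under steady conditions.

Treating each layer as a thermal resistance in series:
R_inner film = 1/(h_i·A) = 1/(28.4×24.5) = 0.001437 K/W
R_gypsum plaster = L/(kA) = 0.175/(0.196×24.5) = 0.03644 K/W
R_glass-fibre batt = L/(kA) = 0.095/(0.0484×24.5) = 0.08011 K/W
R_hardwood = L/(kA) = 0.135/(0.165×24.5) = 0.0334 K/W
R_outer film = 1/(h_o·A) = 1/(11.4×24.5) = 0.00358 K/W
R_total = 0.155 K/W
Q = ΔT / R_total = 18 / 0.155

Q ≈ 116 W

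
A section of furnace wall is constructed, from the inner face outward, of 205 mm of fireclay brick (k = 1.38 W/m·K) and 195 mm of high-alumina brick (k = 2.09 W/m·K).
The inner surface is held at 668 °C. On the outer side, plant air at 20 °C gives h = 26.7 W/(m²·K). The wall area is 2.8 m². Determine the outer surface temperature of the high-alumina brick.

T ≈ 107 °C

Model the wall as resistances in series:
R_fireclay brick = L/(kA) = 0.205/(1.38×2.8) = 0.05305 K/W
R_high-alumina brick = L/(kA) = 0.195/(2.09×2.8) = 0.03332 K/W
R_outer film = 1/(h_o·A) = 1/(26.7×2.8) = 0.01338 K/W
R_total = 0.09975 K/W;  Q = ΔT/R_total = 648/0.09975 = 6496 W
T_interface = T_inner − Q·ΣR(inner→interface) = 668 − 6500×0.08638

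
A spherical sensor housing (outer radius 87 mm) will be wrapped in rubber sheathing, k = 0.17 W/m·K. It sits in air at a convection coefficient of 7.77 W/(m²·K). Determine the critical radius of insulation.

r_cr ≈ 43.8 mm

For a sphere r_cr = 2k/h = 2×0.17/7.77
r_cr = 43.8 mm; since the bare radius (87 mm) is above r_cr, any added insulation will reduce heat loss.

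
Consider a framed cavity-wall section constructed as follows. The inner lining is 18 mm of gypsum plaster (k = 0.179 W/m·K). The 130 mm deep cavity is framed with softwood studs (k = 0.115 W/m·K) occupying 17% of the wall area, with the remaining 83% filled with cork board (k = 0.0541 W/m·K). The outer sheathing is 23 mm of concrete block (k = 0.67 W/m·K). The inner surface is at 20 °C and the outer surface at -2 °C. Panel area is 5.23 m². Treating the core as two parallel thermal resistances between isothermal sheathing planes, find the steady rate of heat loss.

Sheathing layers in series; stud and cavity paths in parallel between them.
R_inner = 0.018/(0.179×5.23) = 0.01923 K/W
R_stud  = 0.13/(0.115×0.17×5.23) = 1.271 K/W
R_cav   = 0.13/(0.0541×0.83×5.23) = 0.5536 K/W
1/R_core = 1/R_stud + 1/R_cav → R_core = 0.3857 K/W
R_outer = 0.023/(0.67×5.23) = 0.006564 K/W
R_total = 0.4114 K/W
Q = ΔT/R_total = 22/0.4114

Q ≈ 53.5 W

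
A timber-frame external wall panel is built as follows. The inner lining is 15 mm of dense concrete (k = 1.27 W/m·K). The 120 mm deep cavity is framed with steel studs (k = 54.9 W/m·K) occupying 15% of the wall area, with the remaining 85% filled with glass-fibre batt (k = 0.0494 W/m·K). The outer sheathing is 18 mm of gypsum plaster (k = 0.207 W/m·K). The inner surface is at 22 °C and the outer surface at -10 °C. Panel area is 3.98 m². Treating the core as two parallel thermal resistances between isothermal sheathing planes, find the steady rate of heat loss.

Sheathing layers in series; stud and cavity paths in parallel between them.
R_inner = 0.015/(1.27×3.98) = 0.002968 K/W
R_stud  = 0.12/(54.9×0.15×3.98) = 0.003661 K/W
R_cav   = 0.12/(0.0494×0.85×3.98) = 0.718 K/W
1/R_core = 1/R_stud + 1/R_cav → R_core = 0.003643 K/W
R_outer = 0.018/(0.207×3.98) = 0.02185 K/W
R_total = 0.02846 K/W
Q = ΔT/R_total = 32/0.02846

Q ≈ 1120 W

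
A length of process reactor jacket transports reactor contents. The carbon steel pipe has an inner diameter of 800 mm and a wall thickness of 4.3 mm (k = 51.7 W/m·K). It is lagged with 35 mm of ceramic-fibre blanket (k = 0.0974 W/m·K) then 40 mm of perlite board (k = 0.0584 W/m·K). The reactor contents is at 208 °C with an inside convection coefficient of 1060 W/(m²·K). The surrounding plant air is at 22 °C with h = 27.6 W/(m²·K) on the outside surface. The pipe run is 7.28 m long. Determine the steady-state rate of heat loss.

For a radial system each layer contributes R = ln(r_out/r_in)/(2πkL); films add R = 1/(hA).
R_inner film = 1/(h_i·2πr₁L) = 1/(1060×2π×0.4×7.28) = 5.156×10^-5 K/W
R_carbon steel pipe wall = ln(404.3/400)/(2π×51.7×7.28) = 4.522×10^-6 K/W
R_ceramic-fibre blanket = ln(439.3/404.3)/(2π×0.0974×7.28) = 0.01864 K/W
R_perlite board = ln(479.3/439.3)/(2π×0.0584×7.28) = 0.03262 K/W
R_outer film = 1/(h_o·2πr_oL) = 1/(27.6×2π×0.4793×7.28) = 0.001653 K/W
R_total = 0.05297 K/W
Q = ΔT/R_total = 186/0.05297

Q ≈ 3510 W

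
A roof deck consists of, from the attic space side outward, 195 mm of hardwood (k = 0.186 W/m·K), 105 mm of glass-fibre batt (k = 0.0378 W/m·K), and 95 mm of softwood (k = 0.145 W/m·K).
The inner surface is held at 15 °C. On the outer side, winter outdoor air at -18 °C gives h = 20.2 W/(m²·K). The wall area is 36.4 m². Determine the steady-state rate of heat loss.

Q ≈ 265 W

Model the wall as resistances in series:
R_hardwood = L/(kA) = 0.195/(0.186×36.4) = 0.0288 K/W
R_glass-fibre batt = L/(kA) = 0.105/(0.0378×36.4) = 0.07631 K/W
R_softwood = L/(kA) = 0.095/(0.145×36.4) = 0.018 K/W
R_outer film = 1/(h_o·A) = 1/(20.2×36.4) = 0.00136 K/W
R_total = 0.1245 K/W
Q = ΔT / R_total = 33 / 0.1245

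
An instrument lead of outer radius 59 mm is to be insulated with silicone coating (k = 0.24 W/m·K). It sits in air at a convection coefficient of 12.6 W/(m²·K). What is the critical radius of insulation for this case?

r_cr ≈ 19 mm

For a cylinder r_cr = k/h = 0.24/12.6
r_cr = 19 mm; since the bare radius (59 mm) is above r_cr, any added insulation will reduce heat loss.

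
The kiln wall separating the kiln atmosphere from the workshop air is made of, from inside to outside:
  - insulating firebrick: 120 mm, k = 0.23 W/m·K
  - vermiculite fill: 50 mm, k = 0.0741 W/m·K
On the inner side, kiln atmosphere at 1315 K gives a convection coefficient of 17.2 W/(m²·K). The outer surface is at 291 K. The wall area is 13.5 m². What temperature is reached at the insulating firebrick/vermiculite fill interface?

Thermal resistances in series:
R_inner film = 1/(h_i·A) = 1/(17.2×13.5) = 0.004307 K/W
R_insulating firebrick = L/(kA) = 0.12/(0.23×13.5) = 0.03865 K/W
R_vermiculite fill = L/(kA) = 0.05/(0.0741×13.5) = 0.04998 K/W
R_total = 0.09294 K/W;  Q = ΔT/R_total = 1024/0.09294 = 11020 W
T_interface = T_inner − Q·ΣR(inner→interface) = 1315 − 11000×0.04295

T ≈ 842 K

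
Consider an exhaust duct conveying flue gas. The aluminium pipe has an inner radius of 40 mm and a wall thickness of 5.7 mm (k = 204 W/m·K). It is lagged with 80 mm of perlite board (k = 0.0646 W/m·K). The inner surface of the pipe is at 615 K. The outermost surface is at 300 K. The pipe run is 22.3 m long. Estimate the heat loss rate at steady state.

Radial resistances (cylindrical: R_cond = ln(r_o/r_i)/(2πkL), R_conv = 1/(h·2πrL)):
R_aluminium pipe wall = ln(45.7/40)/(2π×204×22.3) = 4.661×10^-6 K/W
R_perlite board = ln(125.7/45.7)/(2π×0.0646×22.3) = 0.1118 K/W
R_total = 0.1118 K/W
Q = ΔT/R_total = 315/0.1118

Q ≈ 2820 W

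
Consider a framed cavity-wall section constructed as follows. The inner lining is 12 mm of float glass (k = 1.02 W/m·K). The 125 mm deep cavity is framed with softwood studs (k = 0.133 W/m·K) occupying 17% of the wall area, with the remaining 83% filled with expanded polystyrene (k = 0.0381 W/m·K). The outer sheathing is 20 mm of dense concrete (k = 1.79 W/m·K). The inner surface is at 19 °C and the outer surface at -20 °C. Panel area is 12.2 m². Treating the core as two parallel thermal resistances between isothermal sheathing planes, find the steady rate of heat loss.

Q ≈ 204 W

Sheathing layers in series; stud and cavity paths in parallel between them.
R_inner = 0.012/(1.02×12.2) = 9.643×10^-4 K/W
R_stud  = 0.125/(0.133×0.17×12.2) = 0.4532 K/W
R_cav   = 0.125/(0.0381×0.83×12.2) = 0.324 K/W
1/R_core = 1/R_stud + 1/R_cav → R_core = 0.1889 K/W
R_outer = 0.02/(1.79×12.2) = 9.158×10^-4 K/W
R_total = 0.1908 K/W
Q = ΔT/R_total = 39/0.1908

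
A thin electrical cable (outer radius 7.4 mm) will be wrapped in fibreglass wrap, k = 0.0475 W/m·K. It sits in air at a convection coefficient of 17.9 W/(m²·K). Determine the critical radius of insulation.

r_cr ≈ 2.65 mm

For a cylinder r_cr = k/h = 0.0475/17.9
r_cr = 2.65 mm; since the bare radius (7.4 mm) is above r_cr, any added insulation will reduce heat loss.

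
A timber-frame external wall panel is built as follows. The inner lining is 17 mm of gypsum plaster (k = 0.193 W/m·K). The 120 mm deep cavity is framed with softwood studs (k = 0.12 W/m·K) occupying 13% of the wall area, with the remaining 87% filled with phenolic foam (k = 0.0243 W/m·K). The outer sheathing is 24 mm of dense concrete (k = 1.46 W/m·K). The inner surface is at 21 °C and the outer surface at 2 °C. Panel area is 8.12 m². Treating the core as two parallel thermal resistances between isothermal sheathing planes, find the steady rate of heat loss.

Q ≈ 45.8 W

Sheathing layers in series; stud and cavity paths in parallel between them.
R_inner = 0.017/(0.193×8.12) = 0.01085 K/W
R_stud  = 0.12/(0.12×0.13×8.12) = 0.9473 K/W
R_cav   = 0.12/(0.0243×0.87×8.12) = 0.699 K/W
1/R_core = 1/R_stud + 1/R_cav → R_core = 0.4022 K/W
R_outer = 0.024/(1.46×8.12) = 0.002024 K/W
R_total = 0.4151 K/W
Q = ΔT/R_total = 19/0.4151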